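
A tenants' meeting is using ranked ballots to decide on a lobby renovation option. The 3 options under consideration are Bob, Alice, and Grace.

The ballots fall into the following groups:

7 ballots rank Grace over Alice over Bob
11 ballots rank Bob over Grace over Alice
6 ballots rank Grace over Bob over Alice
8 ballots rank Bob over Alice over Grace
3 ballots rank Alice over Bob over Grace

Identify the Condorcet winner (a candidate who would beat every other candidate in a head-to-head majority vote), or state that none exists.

Bob

Head-to-head results (35 voters total):
Bob vs Alice: Bob wins 25–10.
Bob vs Grace: Bob wins 22–13.
Alice vs Grace: Grace wins 24–11.
Bob beats each rival — Alice (25–10), Grace (22–13) — so Bob is the Condorcet winner.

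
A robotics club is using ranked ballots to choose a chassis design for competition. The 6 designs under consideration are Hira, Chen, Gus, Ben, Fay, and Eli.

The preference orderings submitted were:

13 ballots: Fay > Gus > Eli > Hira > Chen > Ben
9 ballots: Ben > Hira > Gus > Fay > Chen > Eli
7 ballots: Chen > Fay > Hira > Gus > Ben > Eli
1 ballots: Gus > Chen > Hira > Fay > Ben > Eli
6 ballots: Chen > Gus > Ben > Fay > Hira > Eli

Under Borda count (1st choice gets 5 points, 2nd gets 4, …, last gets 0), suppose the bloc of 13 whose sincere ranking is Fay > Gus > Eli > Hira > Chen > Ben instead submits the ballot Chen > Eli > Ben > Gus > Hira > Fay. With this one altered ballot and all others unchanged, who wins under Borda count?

Chen

Borda totals with the altered ballot: Hira 79, Chen 143, Gus 96, Ben 110, Fay 60, Eli 52.
The switch changes the winner from Fay to Chen.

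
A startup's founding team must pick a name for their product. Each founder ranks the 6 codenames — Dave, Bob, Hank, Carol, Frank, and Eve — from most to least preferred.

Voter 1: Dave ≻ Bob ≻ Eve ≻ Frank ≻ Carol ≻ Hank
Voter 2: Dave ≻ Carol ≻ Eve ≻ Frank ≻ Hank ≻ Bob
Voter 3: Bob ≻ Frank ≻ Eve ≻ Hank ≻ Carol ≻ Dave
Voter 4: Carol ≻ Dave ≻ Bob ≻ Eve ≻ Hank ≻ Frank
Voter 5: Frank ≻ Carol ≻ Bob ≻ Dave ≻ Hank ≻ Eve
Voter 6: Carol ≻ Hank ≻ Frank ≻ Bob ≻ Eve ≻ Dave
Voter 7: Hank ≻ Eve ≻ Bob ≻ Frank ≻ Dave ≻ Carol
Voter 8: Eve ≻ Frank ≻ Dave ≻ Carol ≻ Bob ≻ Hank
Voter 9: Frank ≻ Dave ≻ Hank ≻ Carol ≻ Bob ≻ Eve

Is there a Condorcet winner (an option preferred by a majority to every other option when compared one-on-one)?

No

Head-to-head results (9 voters total):
Dave vs Bob: Dave wins 5–4.
Dave vs Hank: Dave wins 6–3.
Dave vs Carol: Dave wins 5–4.
Dave vs Frank: Frank wins 6–3.
Dave vs Eve: Dave wins 5–4.
Bob vs Hank: Bob wins 5–4.
Bob vs Carol: Carol wins 6–3.
Bob vs Frank: Frank wins 5–4.
Bob vs Eve: Bob wins 6–3.
Hank vs Carol: Carol wins 6–3.
Hank vs Frank: Frank wins 6–3.
Hank vs Eve: Eve wins 5–4.
Carol vs Frank: Frank wins 6–3.
Carol vs Eve: Carol wins 5–4.
Frank vs Eve: Eve wins 5–4.
No candidate beats all others: Dave beats Eve beats Frank beats Dave, a majority cycle.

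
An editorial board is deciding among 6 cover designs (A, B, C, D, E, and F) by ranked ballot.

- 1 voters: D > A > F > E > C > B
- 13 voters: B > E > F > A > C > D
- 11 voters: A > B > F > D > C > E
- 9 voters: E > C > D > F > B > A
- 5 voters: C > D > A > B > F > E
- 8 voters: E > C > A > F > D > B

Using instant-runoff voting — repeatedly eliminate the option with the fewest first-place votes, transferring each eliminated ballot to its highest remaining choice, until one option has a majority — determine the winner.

E

Round 1: E 17, B 13, A 11, C 5, D 1, F 0. F has the fewest and is eliminated.
Round 2: E 17, B 13, A 11, C 5, D 1. D has the fewest and is eliminated.
Round 3: E 17, B 13, A 12, C 5. C has the fewest and is eliminated.
Round 4: A 17, E 17, B 13. B has the fewest and is eliminated.
Round 5: E 30, A 17. E has a majority.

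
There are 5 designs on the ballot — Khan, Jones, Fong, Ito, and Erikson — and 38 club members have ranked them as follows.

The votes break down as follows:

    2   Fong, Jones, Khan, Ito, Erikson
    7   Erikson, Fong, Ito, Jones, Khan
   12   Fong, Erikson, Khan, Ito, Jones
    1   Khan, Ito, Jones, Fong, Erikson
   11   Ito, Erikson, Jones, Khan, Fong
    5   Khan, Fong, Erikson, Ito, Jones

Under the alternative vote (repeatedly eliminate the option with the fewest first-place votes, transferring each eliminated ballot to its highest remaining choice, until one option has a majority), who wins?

Round 1: Fong 14, Ito 11, Erikson 7, Khan 6, Jones 0. Jones has the fewest and is eliminated.
Round 2: Fong 14, Ito 11, Erikson 7, Khan 6. Khan has the fewest and is eliminated.
Round 3: Fong 19, Ito 12, Erikson 7. Erikson has the fewest and is eliminated.
Round 4: Fong 26, Ito 12. Fong has a majority.

Fong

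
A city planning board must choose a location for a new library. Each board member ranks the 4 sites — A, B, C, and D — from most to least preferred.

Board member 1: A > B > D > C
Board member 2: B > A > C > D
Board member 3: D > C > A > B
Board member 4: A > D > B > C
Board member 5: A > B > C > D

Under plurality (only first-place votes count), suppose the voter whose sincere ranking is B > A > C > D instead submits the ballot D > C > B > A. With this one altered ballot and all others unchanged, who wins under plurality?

A

First-place totals with the altered ballot: A 3, B 0, C 0, D 2.
The winner is unchanged: still A.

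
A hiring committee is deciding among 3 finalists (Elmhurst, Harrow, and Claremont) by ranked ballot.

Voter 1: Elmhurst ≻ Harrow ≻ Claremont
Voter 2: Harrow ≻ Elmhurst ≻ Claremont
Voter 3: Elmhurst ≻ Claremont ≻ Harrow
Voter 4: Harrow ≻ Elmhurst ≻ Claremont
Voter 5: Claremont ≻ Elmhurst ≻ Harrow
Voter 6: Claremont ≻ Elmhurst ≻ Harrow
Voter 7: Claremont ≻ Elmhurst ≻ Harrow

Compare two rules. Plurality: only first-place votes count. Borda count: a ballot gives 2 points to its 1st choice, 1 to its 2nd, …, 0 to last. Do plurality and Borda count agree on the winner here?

Plurality first-place counts: Elmhurst 2, Harrow 2, Claremont 3 → Claremont.
Borda totals: Elmhurst 9, Harrow 5, Claremont 7 → Elmhurst.
The two rules disagree: plurality picks Claremont, Borda picks Elmhurst.

No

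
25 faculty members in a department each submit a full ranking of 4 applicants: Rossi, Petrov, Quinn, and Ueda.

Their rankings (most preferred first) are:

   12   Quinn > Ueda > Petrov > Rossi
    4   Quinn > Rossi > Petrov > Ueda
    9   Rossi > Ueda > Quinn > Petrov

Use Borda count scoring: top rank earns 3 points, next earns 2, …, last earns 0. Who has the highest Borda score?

Borda scores:
  Rossi: 12·0 + 4·2 + 9·3 = 35
  Petrov: 12·1 + 4·1 + 9·0 = 16
  Quinn: 12·3 + 4·3 + 9·1 = 57
  Ueda: 12·2 + 4·0 + 9·2 = 42
Quinn has the highest total.

Quinn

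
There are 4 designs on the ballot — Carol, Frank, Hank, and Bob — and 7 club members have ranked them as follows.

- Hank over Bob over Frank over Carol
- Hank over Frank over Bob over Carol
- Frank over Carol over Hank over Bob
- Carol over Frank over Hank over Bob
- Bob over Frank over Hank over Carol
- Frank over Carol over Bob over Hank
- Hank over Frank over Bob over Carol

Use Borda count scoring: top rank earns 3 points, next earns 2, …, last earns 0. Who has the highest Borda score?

Borda scores:
  Carol: 0 + 0 + 2 + 3 + 0 + 2 + 0 = 7
  Frank: 1 + 2 + 3 + 2 + 2 + 3 + 2 = 15
  Hank: 3 + 3 + 1 + 1 + 1 + 0 + 3 = 12
  Bob: 2 + 1 + 0 + 0 + 3 + 1 + 1 = 8
Frank has the highest total.

Frank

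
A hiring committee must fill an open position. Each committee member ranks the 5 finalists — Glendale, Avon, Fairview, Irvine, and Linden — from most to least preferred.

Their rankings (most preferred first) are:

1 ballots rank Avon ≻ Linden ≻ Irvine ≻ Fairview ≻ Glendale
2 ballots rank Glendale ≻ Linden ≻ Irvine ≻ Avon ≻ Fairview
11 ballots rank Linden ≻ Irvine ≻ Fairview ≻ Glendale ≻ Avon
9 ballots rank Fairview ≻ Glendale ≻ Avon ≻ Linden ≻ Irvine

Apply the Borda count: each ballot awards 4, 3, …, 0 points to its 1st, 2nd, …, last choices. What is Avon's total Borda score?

Borda scores:
  Glendale: 0 + 2·4 + 11·1 + 9·3 = 46
  Avon: 4 + 2·1 + 11·0 + 9·2 = 24
  Fairview: 1 + 2·0 + 11·2 + 9·4 = 59
  Irvine: 2 + 2·2 + 11·3 + 9·0 = 39
  Linden: 3 + 2·3 + 11·4 + 9·1 = 62

24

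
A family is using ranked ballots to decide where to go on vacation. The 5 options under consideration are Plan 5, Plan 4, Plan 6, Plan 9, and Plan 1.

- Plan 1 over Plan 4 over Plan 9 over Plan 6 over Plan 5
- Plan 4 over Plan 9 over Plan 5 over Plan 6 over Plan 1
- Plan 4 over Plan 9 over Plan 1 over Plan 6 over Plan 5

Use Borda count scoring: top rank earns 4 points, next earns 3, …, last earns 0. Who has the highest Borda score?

Borda scores:
  Plan 5: 0 + 2 + 0 = 2
  Plan 4: 3 + 4 + 4 = 11
  Plan 6: 1 + 1 + 1 = 3
  Plan 9: 2 + 3 + 3 = 8
  Plan 1: 4 + 0 + 2 = 6
Plan 4 has the highest total.

Plan 4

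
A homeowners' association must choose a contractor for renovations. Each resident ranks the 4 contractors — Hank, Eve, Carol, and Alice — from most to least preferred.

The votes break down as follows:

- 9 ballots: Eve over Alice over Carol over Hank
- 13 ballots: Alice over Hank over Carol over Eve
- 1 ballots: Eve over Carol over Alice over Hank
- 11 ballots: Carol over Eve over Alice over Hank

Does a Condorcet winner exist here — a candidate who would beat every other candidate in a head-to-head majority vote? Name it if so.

Head-to-head results (34 voters total):
Hank vs Eve: Eve wins 21–13.
Hank vs Carol: Carol wins 21–13.
Hank vs Alice: Alice wins 34–0.
Eve vs Carol: Carol wins 24–10.
Eve vs Alice: Eve wins 21–13.
Carol vs Alice: Alice wins 22–12.
No candidate beats all others: Eve beats Alice beats Carol beats Eve, a majority cycle.

There is no Condorcet winner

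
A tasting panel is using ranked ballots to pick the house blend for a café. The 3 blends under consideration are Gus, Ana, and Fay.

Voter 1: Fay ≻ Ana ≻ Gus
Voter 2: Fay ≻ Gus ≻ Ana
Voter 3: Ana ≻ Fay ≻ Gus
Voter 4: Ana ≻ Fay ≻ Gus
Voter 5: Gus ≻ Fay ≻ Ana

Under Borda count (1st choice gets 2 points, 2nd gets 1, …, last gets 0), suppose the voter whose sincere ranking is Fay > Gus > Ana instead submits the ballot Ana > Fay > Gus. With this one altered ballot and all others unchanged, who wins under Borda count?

Borda totals with the altered ballot: Gus 2, Ana 7, Fay 6.
The switch changes the winner from Fay to Ana.

Ana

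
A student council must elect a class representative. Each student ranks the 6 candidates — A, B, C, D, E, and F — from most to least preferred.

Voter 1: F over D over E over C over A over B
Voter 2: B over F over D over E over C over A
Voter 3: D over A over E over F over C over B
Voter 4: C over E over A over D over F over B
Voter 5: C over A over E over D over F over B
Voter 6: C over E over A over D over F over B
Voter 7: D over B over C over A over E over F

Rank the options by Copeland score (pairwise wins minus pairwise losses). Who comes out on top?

Pairwise results:
  A vs B: A wins 5–2.
  A vs C: C wins 6–1.
  A vs D: D wins 4–3.
  A vs E: E wins 4–3.
  A vs F: A wins 5–2.
  B vs C: C wins 5–2.
  B vs D: D wins 6–1.
  B vs E: E wins 5–2.
  B vs F: F wins 5–2.
  C vs D: D wins 4–3.
  C vs E: C wins 4–3.
  C vs F: C wins 4–3.
  D vs E: D wins 4–3.
  D vs F: D wins 5–2.
  E vs F: E wins 5–2.
Copeland scores (wins − losses):
  A: 2 − 3 = -1
  B: 0 − 5 = -5
  C: 4 − 1 = 3
  D: 5 − 0 = 5
  E: 3 − 2 = 1
  F: 1 − 4 = -3
D has the best Copeland score.

D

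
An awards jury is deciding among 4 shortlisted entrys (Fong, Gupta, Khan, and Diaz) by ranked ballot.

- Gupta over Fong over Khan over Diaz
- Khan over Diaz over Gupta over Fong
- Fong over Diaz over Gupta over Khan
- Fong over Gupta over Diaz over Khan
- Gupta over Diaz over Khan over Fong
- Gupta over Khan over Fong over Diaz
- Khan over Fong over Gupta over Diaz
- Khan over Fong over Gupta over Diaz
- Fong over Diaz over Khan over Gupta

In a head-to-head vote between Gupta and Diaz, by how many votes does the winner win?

Ballots ranking Gupta above Diaz: 6.
Ballots ranking Diaz above Gupta: 3.
Gupta wins 6–3, a margin of 3.

3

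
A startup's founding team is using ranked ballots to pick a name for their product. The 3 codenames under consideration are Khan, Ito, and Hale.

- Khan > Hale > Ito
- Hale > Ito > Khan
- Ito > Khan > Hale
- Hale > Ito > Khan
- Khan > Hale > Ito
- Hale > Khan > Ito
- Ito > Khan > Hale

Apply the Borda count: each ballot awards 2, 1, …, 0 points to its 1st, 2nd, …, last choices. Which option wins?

Hale

Borda scores:
  Khan: 2 + 0 + 1 + 0 + 2 + 1 + 1 = 7
  Ito: 0 + 1 + 2 + 1 + 0 + 0 + 2 = 6
  Hale: 1 + 2 + 0 + 2 + 1 + 2 + 0 = 8
Hale has the highest total.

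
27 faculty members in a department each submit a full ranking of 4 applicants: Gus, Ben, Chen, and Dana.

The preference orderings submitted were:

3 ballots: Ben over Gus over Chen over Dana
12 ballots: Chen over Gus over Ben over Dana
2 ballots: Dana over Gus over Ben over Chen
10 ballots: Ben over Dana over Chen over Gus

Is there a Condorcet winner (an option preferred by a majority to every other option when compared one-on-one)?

Head-to-head results (27 voters total):
Gus vs Ben: Gus wins 14–13.
Gus vs Chen: Chen wins 22–5.
Gus vs Dana: Gus wins 15–12.
Ben vs Chen: Ben wins 15–12.
Ben vs Dana: Ben wins 25–2.
Chen vs Dana: Chen wins 15–12.
No candidate beats all others: Gus beats Ben beats Chen beats Gus, a majority cycle.

No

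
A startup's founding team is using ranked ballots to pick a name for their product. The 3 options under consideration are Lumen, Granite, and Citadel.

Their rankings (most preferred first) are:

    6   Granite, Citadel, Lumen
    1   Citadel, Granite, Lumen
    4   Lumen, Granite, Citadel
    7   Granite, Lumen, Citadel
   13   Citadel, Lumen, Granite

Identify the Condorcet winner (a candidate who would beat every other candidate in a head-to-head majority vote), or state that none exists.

Head-to-head results (31 voters total):
Lumen vs Granite: Lumen wins 17–14.
Lumen vs Citadel: Citadel wins 20–11.
Granite vs Citadel: Granite wins 17–14.
No candidate beats all others: Lumen beats Granite beats Citadel beats Lumen, a majority cycle.

No Condorcet winner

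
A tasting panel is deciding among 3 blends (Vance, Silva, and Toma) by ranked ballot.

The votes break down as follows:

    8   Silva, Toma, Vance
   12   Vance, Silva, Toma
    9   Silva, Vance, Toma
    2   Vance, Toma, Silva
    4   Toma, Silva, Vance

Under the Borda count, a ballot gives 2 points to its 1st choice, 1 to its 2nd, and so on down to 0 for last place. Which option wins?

Silva

Borda scores:
  Vance: 8·0 + 12·2 + 9·1 + 2·2 + 4·0 = 37
  Silva: 8·2 + 12·1 + 9·2 + 2·0 + 4·1 = 50
  Toma: 8·1 + 12·0 + 9·0 + 2·1 + 4·2 = 18
Silva has the highest total.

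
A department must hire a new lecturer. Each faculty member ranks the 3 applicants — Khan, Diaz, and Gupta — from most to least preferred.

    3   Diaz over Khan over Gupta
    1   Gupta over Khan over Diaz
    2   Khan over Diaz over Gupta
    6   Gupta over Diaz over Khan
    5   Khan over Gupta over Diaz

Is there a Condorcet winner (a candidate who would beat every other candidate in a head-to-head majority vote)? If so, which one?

No Condorcet winner

Head-to-head results (17 voters total):
Khan vs Diaz: Diaz wins 9–8.
Khan vs Gupta: Khan wins 10–7.
Diaz vs Gupta: Gupta wins 12–5.
No candidate beats all others: Khan beats Gupta beats Diaz beats Khan, a majority cycle.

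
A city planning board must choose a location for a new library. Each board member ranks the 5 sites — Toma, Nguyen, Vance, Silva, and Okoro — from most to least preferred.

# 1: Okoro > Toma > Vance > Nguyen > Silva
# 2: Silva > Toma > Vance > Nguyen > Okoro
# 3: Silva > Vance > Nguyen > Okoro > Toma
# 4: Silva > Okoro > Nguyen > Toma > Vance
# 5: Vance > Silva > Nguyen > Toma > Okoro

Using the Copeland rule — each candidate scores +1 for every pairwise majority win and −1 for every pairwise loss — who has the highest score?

Pairwise results:
  Toma vs Nguyen: Nguyen wins 3–2.
  Toma vs Vance: Toma wins 3–2.
  Toma vs Silva: Silva wins 4–1.
  Toma vs Okoro: Okoro wins 3–2.
  Nguyen vs Vance: Vance wins 4–1.
  Nguyen vs Silva: Silva wins 4–1.
  Nguyen vs Okoro: Nguyen wins 3–2.
  Vance vs Silva: Silva wins 3–2.
  Vance vs Okoro: Vance wins 3–2.
  Silva vs Okoro: Silva wins 4–1.
Copeland scores (wins − losses):
  Toma: 1 − 3 = -2
  Nguyen: 2 − 2 = 0
  Vance: 2 − 2 = 0
  Silva: 4 − 0 = 4
  Okoro: 1 − 3 = -2
Silva has the best Copeland score.

Silva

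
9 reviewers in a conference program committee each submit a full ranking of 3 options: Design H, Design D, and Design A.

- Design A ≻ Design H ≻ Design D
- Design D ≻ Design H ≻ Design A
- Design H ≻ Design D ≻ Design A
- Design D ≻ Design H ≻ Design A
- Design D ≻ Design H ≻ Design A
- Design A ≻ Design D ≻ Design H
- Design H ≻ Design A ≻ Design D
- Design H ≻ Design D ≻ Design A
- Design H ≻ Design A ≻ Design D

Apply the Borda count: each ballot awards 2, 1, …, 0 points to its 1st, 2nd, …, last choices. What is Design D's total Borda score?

9

Borda scores:
  Design H: 1 + 1 + 2 + 1 + 1 + 0 + 2 + 2 + 2 = 12
  Design D: 0 + 2 + 1 + 2 + 2 + 1 + 0 + 1 + 0 = 9
  Design A: 2 + 0 + 0 + 0 + 0 + 2 + 1 + 0 + 1 = 6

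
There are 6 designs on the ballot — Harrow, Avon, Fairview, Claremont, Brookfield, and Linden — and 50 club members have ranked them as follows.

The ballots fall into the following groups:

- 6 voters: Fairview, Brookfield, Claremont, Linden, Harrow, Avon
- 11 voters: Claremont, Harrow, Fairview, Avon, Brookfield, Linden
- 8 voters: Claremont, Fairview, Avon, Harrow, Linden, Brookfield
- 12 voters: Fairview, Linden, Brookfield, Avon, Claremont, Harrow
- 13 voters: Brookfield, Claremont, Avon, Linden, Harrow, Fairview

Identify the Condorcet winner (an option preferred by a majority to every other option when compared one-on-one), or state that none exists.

Head-to-head results (50 voters total):
Harrow vs Avon: Avon wins 33–17.
Harrow vs Fairview: Fairview wins 26–24.
Harrow vs Claremont: Claremont wins 50–0.
Harrow vs Brookfield: Brookfield wins 31–19.
Harrow vs Linden: Linden wins 31–19.
Avon vs Fairview: Fairview wins 37–13.
Avon vs Claremont: Claremont wins 38–12.
Avon vs Brookfield: Brookfield wins 31–19.
Avon vs Linden: Avon wins 32–18.
Fairview vs Claremont: Claremont wins 32–18.
Fairview vs Brookfield: Fairview wins 37–13.
Fairview vs Linden: Fairview wins 37–13.
Claremont vs Brookfield: Brookfield wins 31–19.
Claremont vs Linden: Claremont wins 38–12.
Brookfield vs Linden: Brookfield wins 30–20.
No candidate beats all others: Fairview beats Brookfield beats Claremont beats Fairview, a majority cycle.

No Condorcet winner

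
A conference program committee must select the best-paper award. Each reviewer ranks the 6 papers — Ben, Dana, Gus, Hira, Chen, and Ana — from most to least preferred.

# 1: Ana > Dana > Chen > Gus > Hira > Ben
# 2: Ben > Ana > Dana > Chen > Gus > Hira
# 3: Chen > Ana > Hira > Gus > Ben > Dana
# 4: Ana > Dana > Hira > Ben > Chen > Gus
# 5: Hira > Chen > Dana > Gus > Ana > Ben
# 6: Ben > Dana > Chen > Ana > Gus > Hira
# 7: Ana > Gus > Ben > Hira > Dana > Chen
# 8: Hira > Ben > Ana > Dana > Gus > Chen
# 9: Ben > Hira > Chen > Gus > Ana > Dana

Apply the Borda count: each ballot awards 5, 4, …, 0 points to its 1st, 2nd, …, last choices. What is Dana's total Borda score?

Borda scores:
  Ben: 0 + 5 + 1 + 2 + 0 + 5 + 3 + 4 + 5 = 25
  Dana: 4 + 3 + 0 + 4 + 3 + 4 + 1 + 2 + 0 = 21
  Gus: 2 + 1 + 2 + 0 + 2 + 1 + 4 + 1 + 2 = 15
  Hira: 1 + 0 + 3 + 3 + 5 + 0 + 2 + 5 + 4 = 23
  Chen: 3 + 2 + 5 + 1 + 4 + 3 + 0 + 0 + 3 = 21
  Ana: 5 + 4 + 4 + 5 + 1 + 2 + 5 + 3 + 1 = 30

21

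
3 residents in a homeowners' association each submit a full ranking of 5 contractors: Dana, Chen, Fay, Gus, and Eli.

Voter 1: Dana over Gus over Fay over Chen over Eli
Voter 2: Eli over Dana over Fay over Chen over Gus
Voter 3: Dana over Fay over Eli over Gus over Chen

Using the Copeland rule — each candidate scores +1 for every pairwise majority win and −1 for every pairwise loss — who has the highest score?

Dana

Pairwise results:
  Dana vs Chen: Dana wins 3–0.
  Dana vs Fay: Dana wins 3–0.
  Dana vs Gus: Dana wins 3–0.
  Dana vs Eli: Dana wins 2–1.
  Chen vs Fay: Fay wins 3–0.
  Chen vs Gus: Gus wins 2–1.
  Chen vs Eli: Eli wins 2–1.
  Fay vs Gus: Fay wins 2–1.
  Fay vs Eli: Fay wins 2–1.
  Gus vs Eli: Eli wins 2–1.
Copeland scores (wins − losses):
  Dana: 4 − 0 = 4
  Chen: 0 − 4 = -4
  Fay: 3 − 1 = 2
  Gus: 1 − 3 = -2
  Eli: 2 − 2 = 0
Dana has the best Copeland score.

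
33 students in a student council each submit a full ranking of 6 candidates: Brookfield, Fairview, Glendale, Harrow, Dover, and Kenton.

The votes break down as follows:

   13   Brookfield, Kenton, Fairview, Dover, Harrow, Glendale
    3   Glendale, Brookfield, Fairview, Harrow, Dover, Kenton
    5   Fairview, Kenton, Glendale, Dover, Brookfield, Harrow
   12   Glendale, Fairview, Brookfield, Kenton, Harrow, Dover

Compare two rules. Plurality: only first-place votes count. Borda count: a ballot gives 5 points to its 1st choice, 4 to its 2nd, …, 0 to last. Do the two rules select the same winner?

No

Plurality first-place counts: Brookfield 13, Fairview 5, Glendale 15, Harrow 0, Dover 0, Kenton 0 → Glendale.
Borda totals: Brookfield 118, Fairview 121, Glendale 90, Harrow 31, Dover 39, Kenton 96 → Fairview.
The two rules disagree: plurality picks Glendale, Borda picks Fairview.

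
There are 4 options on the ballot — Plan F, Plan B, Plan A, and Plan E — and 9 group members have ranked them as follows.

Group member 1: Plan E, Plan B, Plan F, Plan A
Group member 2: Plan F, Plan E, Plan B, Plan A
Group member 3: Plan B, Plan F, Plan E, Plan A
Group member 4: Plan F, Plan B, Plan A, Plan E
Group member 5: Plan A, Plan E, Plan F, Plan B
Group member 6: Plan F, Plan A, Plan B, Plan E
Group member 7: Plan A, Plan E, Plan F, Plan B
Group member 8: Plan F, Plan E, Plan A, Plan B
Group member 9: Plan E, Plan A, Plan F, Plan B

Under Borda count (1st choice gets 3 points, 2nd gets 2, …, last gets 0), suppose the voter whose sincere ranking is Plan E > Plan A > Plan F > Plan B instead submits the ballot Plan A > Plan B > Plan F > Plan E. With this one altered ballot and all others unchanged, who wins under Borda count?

Plan F

Borda totals with the altered ballot: Plan F 18, Plan B 11, Plan A 13, Plan E 12.
The winner is unchanged: still Plan F.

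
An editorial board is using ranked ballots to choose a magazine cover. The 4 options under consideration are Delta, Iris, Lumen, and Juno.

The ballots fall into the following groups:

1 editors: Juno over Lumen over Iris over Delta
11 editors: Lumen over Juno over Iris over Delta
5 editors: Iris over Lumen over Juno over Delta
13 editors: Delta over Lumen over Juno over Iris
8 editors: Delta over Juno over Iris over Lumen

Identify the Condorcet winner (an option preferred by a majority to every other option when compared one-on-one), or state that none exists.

Delta

Head-to-head results (38 voters total):
Delta vs Iris: Delta wins 21–17.
Delta vs Lumen: Delta wins 21–17.
Delta vs Juno: Delta wins 21–17.
Iris vs Lumen: Lumen wins 25–13.
Iris vs Juno: Juno wins 33–5.
Lumen vs Juno: Lumen wins 29–9.
Delta beats each rival — Iris (21–17), Lumen (21–17), Juno (21–17) — so Delta is the Condorcet winner.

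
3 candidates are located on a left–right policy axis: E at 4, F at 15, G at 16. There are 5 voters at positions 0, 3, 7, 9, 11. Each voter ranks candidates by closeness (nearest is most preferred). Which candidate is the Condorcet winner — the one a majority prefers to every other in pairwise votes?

With single-peaked preferences on a line, the Condorcet winner is the candidate closest to the median voter.
The median voter (position 7) is closest to E at 4.
Check: E vs G — voters closer to E: 4 of 5.

E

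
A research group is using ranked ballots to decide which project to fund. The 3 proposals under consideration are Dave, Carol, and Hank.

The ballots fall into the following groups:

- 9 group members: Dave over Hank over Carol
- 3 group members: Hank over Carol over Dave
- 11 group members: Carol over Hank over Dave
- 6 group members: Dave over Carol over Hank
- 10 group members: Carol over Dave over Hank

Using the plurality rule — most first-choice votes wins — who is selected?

First-place vote totals:
  Dave: 15
  Carol: 21
  Hank: 3
Carol has the most first-place votes.

Carol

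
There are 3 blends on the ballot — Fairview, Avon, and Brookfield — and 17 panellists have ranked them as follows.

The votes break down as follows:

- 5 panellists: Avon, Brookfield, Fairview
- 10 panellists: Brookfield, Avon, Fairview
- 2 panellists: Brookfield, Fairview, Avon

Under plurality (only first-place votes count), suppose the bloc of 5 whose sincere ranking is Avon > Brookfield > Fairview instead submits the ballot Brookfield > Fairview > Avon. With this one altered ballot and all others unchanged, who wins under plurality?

Brookfield

First-place totals with the altered ballot: Fairview 0, Avon 0, Brookfield 17.
The winner is unchanged: still Brookfield.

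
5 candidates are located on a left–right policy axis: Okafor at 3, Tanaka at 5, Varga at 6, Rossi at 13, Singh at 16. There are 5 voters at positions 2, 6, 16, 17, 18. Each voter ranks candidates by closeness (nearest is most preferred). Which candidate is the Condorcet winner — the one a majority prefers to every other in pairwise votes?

Singh

With single-peaked preferences on a line, the Condorcet winner is the candidate closest to the median voter.
The median voter (position 16) is closest to Singh at 16.
Check: Singh vs Varga — voters closer to Singh: 3 of 5.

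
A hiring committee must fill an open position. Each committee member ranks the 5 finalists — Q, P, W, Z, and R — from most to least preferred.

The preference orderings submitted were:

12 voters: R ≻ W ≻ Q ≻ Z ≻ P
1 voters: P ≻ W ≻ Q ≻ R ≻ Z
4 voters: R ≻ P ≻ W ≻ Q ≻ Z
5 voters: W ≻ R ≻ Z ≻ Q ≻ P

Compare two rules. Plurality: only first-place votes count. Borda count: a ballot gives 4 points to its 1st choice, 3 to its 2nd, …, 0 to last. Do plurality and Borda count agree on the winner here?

Yes

Plurality first-place counts: Q 0, P 1, W 5, Z 0, R 16 → R.
Borda totals: Q 35, P 16, W 67, Z 22, R 80 → R.
The two rules agree on R.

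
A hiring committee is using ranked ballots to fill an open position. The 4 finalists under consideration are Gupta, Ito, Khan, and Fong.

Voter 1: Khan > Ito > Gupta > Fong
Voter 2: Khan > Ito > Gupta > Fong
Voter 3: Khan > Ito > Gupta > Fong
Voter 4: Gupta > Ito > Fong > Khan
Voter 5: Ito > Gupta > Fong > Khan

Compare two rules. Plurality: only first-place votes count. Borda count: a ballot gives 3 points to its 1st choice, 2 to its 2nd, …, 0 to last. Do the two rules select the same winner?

No

Plurality first-place counts: Gupta 1, Ito 1, Khan 3, Fong 0 → Khan.
Borda totals: Gupta 8, Ito 11, Khan 9, Fong 2 → Ito.
The two rules disagree: plurality picks Khan, Borda picks Ito.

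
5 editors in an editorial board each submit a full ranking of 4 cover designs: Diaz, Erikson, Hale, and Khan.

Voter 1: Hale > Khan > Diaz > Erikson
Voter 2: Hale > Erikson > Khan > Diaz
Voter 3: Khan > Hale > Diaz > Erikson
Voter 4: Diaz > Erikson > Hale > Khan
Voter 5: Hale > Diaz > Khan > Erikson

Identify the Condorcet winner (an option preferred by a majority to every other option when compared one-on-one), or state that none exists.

Hale

Head-to-head results (5 voters total):
Diaz vs Erikson: Diaz wins 4–1.
Diaz vs Hale: Hale wins 4–1.
Diaz vs Khan: Khan wins 3–2.
Erikson vs Hale: Hale wins 4–1.
Erikson vs Khan: Khan wins 3–2.
Hale vs Khan: Hale wins 4–1.
Hale beats each rival — Diaz (4–1), Erikson (4–1), Khan (4–1) — so Hale is the Condorcet winner.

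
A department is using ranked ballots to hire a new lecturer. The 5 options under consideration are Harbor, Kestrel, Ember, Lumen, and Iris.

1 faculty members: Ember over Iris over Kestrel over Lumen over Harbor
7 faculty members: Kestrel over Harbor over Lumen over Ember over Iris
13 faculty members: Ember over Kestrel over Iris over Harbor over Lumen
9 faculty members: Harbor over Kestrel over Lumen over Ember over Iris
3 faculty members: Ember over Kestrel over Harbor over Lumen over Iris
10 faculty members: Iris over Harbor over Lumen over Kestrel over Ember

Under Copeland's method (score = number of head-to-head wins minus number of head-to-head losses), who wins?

Pairwise results:
  Harbor vs Kestrel: Kestrel wins 24–19.
  Harbor vs Ember: Harbor wins 26–17.
  Harbor vs Lumen: Harbor wins 42–1.
  Harbor vs Iris: Iris wins 24–19.
  Kestrel vs Ember: Kestrel wins 26–17.
  Kestrel vs Lumen: Kestrel wins 33–10.
  Kestrel vs Iris: Kestrel wins 32–11.
  Ember vs Lumen: Lumen wins 26–17.
  Ember vs Iris: Ember wins 33–10.
  Lumen vs Iris: Iris wins 24–19.
Copeland scores (wins − losses):
  Harbor: 2 − 2 = 0
  Kestrel: 4 − 0 = 4
  Ember: 1 − 3 = -2
  Lumen: 1 − 3 = -2
  Iris: 2 − 2 = 0
Kestrel has the best Copeland score.

Kestrel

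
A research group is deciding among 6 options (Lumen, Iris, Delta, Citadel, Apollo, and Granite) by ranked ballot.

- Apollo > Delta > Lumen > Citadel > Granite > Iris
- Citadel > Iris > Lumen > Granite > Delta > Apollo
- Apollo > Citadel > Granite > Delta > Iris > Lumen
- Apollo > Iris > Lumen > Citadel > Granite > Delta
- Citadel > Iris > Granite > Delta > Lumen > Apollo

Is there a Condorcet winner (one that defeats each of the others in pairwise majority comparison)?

Yes

Head-to-head results (5 voters total):
Lumen vs Iris: Iris wins 4–1.
Lumen vs Delta: Delta wins 3–2.
Lumen vs Citadel: Citadel wins 3–2.
Lumen vs Apollo: Apollo wins 3–2.
Lumen vs Granite: Lumen wins 3–2.
Iris vs Delta: Iris wins 3–2.
Iris vs Citadel: Citadel wins 4–1.
Iris vs Apollo: Apollo wins 3–2.
Iris vs Granite: Iris wins 3–2.
Delta vs Citadel: Citadel wins 4–1.
Delta vs Apollo: Apollo wins 3–2.
Delta vs Granite: Granite wins 4–1.
Citadel vs Apollo: Apollo wins 3–2.
Citadel vs Granite: Citadel wins 5–0.
Apollo vs Granite: Apollo wins 3–2.
Apollo beats each rival — Lumen (3–2), Iris (3–2), Delta (3–2), Citadel (3–2), Granite (3–2) — so Apollo is the Condorcet winner.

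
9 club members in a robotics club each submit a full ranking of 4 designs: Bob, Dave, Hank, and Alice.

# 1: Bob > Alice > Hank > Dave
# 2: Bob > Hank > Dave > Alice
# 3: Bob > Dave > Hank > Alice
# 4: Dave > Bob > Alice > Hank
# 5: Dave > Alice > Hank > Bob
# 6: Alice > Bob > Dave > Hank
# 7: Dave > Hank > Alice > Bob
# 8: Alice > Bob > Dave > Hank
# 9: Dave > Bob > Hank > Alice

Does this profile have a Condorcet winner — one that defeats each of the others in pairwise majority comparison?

Head-to-head results (9 voters total):
Bob vs Dave: Bob wins 5–4.
Bob vs Hank: Bob wins 7–2.
Bob vs Alice: Bob wins 5–4.
Dave vs Hank: Dave wins 7–2.
Dave vs Alice: Dave wins 6–3.
Hank vs Alice: Alice wins 5–4.
Bob beats each rival — Dave (5–4), Hank (7–2), Alice (5–4) — so Bob is the Condorcet winner.

Yes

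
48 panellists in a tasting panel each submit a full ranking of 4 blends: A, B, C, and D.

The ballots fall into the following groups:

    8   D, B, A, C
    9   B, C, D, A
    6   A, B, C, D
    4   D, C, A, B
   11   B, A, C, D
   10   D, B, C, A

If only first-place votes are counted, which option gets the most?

D

First-place vote totals:
  A: 6
  B: 20
  C: 0
  D: 22
D has the most first-place votes.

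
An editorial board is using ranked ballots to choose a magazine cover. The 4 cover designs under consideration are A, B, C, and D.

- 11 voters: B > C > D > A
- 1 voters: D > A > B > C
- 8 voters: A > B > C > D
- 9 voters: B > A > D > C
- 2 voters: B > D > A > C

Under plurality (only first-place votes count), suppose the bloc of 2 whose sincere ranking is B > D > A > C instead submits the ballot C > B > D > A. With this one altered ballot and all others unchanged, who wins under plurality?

B

First-place totals with the altered ballot: A 8, B 20, C 2, D 1.
The winner is unchanged: still B.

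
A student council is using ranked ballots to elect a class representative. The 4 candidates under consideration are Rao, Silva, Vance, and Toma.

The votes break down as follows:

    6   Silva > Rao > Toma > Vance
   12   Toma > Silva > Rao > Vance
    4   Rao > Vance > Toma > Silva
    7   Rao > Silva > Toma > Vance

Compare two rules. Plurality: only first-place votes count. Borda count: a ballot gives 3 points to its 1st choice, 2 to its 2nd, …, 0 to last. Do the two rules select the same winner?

No

Plurality first-place counts: Rao 11, Silva 6, Vance 0, Toma 12 → Toma.
Borda totals: Rao 57, Silva 56, Vance 8, Toma 53 → Rao.
The two rules disagree: plurality picks Toma, Borda picks Rao.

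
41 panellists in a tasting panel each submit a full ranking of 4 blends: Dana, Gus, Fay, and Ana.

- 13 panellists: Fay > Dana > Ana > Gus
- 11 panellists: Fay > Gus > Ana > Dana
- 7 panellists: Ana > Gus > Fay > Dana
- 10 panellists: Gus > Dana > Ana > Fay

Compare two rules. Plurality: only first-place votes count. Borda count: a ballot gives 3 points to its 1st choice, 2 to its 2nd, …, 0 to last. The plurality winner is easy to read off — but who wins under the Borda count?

Fay

Plurality first-place counts: Dana 0, Gus 10, Fay 24, Ana 7 → Fay.
Borda totals: Dana 46, Gus 66, Fay 79, Ana 55 → Fay.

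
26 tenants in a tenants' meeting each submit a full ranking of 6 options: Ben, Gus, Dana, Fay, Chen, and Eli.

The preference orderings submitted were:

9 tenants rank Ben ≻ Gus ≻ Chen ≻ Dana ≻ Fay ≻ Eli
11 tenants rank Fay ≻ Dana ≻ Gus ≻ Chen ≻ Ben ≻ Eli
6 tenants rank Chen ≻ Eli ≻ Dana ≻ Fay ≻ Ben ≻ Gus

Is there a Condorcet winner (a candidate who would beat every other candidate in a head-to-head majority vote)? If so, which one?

Head-to-head results (26 voters total):
Ben vs Gus: Ben wins 15–11.
Ben vs Dana: Dana wins 17–9.
Ben vs Fay: Fay wins 17–9.
Ben vs Chen: Chen wins 17–9.
Ben vs Eli: Ben wins 20–6.
Gus vs Dana: Dana wins 17–9.
Gus vs Fay: Fay wins 17–9.
Gus vs Chen: Gus wins 20–6.
Gus vs Eli: Gus wins 20–6.
Dana vs Fay: Dana wins 15–11.
Dana vs Chen: Chen wins 15–11.
Dana vs Eli: Dana wins 20–6.
Fay vs Chen: Chen wins 15–11.
Fay vs Eli: Fay wins 20–6.
Chen vs Eli: Chen wins 26–0.
No candidate beats all others: Ben beats Gus beats Chen beats Ben, a majority cycle.

There is no Condorcet winner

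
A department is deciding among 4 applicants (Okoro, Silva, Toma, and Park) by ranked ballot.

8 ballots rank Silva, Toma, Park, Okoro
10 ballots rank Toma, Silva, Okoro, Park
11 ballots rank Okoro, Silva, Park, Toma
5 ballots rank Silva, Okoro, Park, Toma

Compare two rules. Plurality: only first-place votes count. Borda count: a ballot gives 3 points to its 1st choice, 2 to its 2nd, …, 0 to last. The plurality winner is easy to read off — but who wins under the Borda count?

Silva

Plurality first-place counts: Okoro 11, Silva 13, Toma 10, Park 0 → Silva.
Borda totals: Okoro 53, Silva 81, Toma 46, Park 24 → Silva.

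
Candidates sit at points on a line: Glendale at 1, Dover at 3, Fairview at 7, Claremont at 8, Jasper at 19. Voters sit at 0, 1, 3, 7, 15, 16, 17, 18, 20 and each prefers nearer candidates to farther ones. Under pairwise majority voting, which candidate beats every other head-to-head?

With single-peaked preferences on a line, the Condorcet winner is the candidate closest to the median voter.
The median voter (position 15) is closest to Jasper at 19.
Check: Jasper vs Claremont — voters closer to Jasper: 5 of 9.

Jasper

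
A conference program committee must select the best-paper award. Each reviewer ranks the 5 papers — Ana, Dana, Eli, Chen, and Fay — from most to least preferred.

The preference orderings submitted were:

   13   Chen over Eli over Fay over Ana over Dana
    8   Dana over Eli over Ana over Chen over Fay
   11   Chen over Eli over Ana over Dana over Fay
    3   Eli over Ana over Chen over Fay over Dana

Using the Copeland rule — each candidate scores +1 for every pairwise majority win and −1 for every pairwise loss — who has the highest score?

Chen

Pairwise results:
  Ana vs Dana: Ana wins 27–8.
  Ana vs Eli: Eli wins 35–0.
  Ana vs Chen: Chen wins 24–11.
  Ana vs Fay: Ana wins 22–13.
  Dana vs Eli: Eli wins 27–8.
  Dana vs Chen: Chen wins 27–8.
  Dana vs Fay: Dana wins 19–16.
  Eli vs Chen: Chen wins 24–11.
  Eli vs Fay: Eli wins 35–0.
  Chen vs Fay: Chen wins 35–0.
Copeland scores (wins − losses):
  Ana: 2 − 2 = 0
  Dana: 1 − 3 = -2
  Eli: 3 − 1 = 2
  Chen: 4 − 0 = 4
  Fay: 0 − 4 = -4
Chen has the best Copeland score.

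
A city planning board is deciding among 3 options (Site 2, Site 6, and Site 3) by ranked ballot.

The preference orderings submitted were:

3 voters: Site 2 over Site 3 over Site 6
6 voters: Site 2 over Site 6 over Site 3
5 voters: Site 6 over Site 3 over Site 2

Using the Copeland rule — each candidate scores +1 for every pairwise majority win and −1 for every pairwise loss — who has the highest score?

Site 2

Pairwise results:
  Site 2 vs Site 6: Site 2 wins 9–5.
  Site 2 vs Site 3: Site 2 wins 9–5.
  Site 6 vs Site 3: Site 6 wins 11–3.
Copeland scores (wins − losses):
  Site 2: 2 − 0 = 2
  Site 6: 1 − 1 = 0
  Site 3: 0 − 2 = -2
Site 2 has the best Copeland score.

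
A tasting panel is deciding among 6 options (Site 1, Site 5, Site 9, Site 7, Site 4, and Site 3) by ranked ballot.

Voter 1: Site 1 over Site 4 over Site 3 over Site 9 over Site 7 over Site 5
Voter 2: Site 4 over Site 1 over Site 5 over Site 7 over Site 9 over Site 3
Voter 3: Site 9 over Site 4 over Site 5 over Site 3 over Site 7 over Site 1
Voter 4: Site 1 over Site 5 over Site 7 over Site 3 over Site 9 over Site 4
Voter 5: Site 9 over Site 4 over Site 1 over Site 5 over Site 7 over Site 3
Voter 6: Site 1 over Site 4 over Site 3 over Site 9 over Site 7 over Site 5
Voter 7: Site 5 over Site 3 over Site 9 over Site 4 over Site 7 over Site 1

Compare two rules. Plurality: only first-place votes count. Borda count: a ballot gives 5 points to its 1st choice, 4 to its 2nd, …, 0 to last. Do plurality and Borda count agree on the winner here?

No

Plurality first-place counts: Site 1 3, Site 5 1, Site 9 2, Site 7 0, Site 4 1, Site 3 0 → Site 1.
Borda totals: Site 1 22, Site 5 17, Site 9 19, Site 7 10, Site 4 23, Site 3 14 → Site 4.
The two rules disagree: plurality picks Site 1, Borda picks Site 4.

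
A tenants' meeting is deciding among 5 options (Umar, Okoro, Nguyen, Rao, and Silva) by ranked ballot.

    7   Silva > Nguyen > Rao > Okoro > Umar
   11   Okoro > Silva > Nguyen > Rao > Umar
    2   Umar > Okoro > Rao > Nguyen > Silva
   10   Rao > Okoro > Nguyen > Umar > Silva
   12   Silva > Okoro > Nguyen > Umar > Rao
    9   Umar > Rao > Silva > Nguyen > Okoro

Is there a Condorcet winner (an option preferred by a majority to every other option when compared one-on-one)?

Head-to-head results (51 voters total):
Umar vs Okoro: Okoro wins 40–11.
Umar vs Nguyen: Nguyen wins 40–11.
Umar vs Rao: Rao wins 28–23.
Umar vs Silva: Silva wins 30–21.
Okoro vs Nguyen: Okoro wins 35–16.
Okoro vs Rao: Rao wins 26–25.
Okoro vs Silva: Silva wins 28–23.
Nguyen vs Rao: Nguyen wins 30–21.
Nguyen vs Silva: Silva wins 39–12.
Rao vs Silva: Silva wins 30–21.
Silva beats each rival — Umar (30–21), Okoro (28–23), Nguyen (39–12), Rao (30–21) — so Silva is the Condorcet winner.

Yes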